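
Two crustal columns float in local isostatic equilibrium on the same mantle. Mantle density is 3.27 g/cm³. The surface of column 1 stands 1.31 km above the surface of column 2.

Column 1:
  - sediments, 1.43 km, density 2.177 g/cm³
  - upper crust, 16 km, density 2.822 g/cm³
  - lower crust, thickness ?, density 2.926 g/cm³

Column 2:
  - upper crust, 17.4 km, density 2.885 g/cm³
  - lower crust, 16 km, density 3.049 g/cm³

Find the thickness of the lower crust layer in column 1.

16.8 km

Take the compensation level at the base of the deeper column (depth z_c below the surface of column 1) and equate Σ ρ_i t_i down to z_c; mantle fills any gap and the z_c terms cancel.
Column 1: 1.43×2.177 + 16×2.822 + x×2.926 + (z_c − 17.43 − x)×3.27
Column 2: 1.31×0 + 17.4×2.885 + 16×3.049 + (z_c − 1.31 − 33.4)×3.27
The z_c×3.27 term appears on both sides and cancels. Collect the known terms of each column as K = Σ(ρt)_known − 3.27 × (depth of known layers): K_1 = 48.26511 − 3.27×17.43 = −8.73099; K_2 = 98.983 − 3.27×(1.31 + 33.4) = −14.5187.
Balance: K_1 − x×(3.27 − 2.926) = K_2, so x = (K_1 − K_2)/(3.27 − 2.926) = 5.78771/0.344 = 16.8 km.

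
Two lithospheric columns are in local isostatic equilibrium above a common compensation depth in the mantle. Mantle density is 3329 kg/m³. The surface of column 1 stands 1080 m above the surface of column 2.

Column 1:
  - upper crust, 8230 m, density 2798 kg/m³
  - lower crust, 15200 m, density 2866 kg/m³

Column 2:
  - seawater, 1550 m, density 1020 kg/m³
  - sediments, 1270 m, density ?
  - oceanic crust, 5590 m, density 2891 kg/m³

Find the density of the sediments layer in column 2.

1920 kg/m³

Take the compensation level at the base of the deeper column (depth z_c below the surface of column 1) and equate Σ ρ_i t_i down to z_c; mantle fills any gap and the z_c terms cancel.
Column 1: 8230×2798 + 15200×2866 + (z_c − 23430)×3329
Column 2: 1080×0 + 1550×1020 + 1270×ρ + 5590×2891 + (z_c − 1080 − 8410)×3329
The z_c×3329 term appears on both sides and cancels. Collect the known terms of each column as K = Σ(ρt)_known − 3329 × (depth of known layers): K_1 = 66590740 − 3329×23430 = −11407730; K_2 = 17741690 − 3329×(1080 + 8410) = −13850520.
Balance: K_1 = K_2 + 1270×ρ, so ρ = (K_1 − K_2)/1270 = 2442790/1270 = 1920 kg/m³.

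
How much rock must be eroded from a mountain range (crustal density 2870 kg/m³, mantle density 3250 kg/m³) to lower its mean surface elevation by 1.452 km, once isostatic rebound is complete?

12.4 km

Net drop Δ = e − u = e − e ρ_c/ρ_m = e (ρ_m − ρ_c)/ρ_m.
e = Δ ρ_m/(ρ_m − ρ_c) = 1.452 km × 3250/380 = 12.4 km.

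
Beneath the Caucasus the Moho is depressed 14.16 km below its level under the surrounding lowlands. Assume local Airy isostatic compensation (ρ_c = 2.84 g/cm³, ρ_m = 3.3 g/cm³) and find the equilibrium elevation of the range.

2.29 km

By Archimedes' principle applied to the lithosphere: ρ_c h = (ρ_m − ρ_c) r.
h = r (ρ_m − ρ_c) / ρ_c = 14.16 km × (3.3 − 2.84) / 2.84 = 2.29 km.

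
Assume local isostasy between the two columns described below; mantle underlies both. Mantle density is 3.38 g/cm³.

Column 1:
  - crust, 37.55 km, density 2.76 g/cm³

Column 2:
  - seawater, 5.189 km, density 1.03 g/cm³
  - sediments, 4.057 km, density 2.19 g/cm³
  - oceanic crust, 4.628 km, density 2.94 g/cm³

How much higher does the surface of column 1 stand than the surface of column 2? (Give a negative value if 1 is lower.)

1.25 km

For any compensation level in the mantle, the mantle terms cancel and isostasy reduces to e = (Σt_1 − Σt_2) − (Σ(ρt)_1 − Σ(ρt)_2) / ρ_m.
Σt_1 = 37.55 km; Σt_2 = 13.874 km; Σ(ρt)_1 = 103.638; Σ(ρt)_2 = 27.83582 (in km·g/cm³).
e = (37.55 − 13.874) − (103.638 − 27.83582) / 3.38 = 1.25 km.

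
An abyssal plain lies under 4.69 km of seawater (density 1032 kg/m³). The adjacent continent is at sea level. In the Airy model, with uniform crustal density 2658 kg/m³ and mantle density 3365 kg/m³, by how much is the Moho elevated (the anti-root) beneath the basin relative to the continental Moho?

Balancing pressure at the compensation depth: replacing crust with seawater at the top is compensated by replacing crust with mantle at the base: d (ρ_c − ρ_w) = a (ρ_m − ρ_c).
a = d (ρ_c − ρ_w)/(ρ_m − ρ_c) = 4.69 km × 1626/707 = 10.8 km.

10.8 km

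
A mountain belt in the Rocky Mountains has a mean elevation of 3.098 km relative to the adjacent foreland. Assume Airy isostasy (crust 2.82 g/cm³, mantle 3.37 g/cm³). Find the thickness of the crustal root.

15.9 km

For local isostatic compensation: the weight of the topography is balanced by the buoyancy of the root, ρ_c h = (ρ_m − ρ_c) r.
r = h · ρ_c / (ρ_m − ρ_c) = 3.098 km × 2.82 / (3.37 − 2.82) = 15.9 km.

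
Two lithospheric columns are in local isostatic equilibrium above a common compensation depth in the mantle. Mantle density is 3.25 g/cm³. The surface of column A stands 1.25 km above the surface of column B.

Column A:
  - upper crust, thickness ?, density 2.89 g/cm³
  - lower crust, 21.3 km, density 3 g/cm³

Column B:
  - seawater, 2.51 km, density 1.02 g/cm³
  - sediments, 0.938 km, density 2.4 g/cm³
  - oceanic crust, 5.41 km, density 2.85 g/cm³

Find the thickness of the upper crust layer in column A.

20.3 km

Take the compensation level at the base of the deeper column (depth z_c below the surface of column A) and equate Σ ρ_i t_i down to z_c; mantle fills any gap and the z_c terms cancel.
Column A: x×2.89 + 21.3×3 + (z_c − 21.3 − x)×3.25
Column B: 1.25×0 + 2.51×1.02 + 0.938×2.4 + 5.41×2.85 + (z_c − 1.25 − 8.858)×3.25
The z_c×3.25 term appears on both sides and cancels. Collect the known terms of each column as K = Σ(ρt)_known − 3.25 × (depth of known layers): K_A = 63.9 − 3.25×21.3 = −5.325; K_B = 20.2299 − 3.25×(1.25 + 8.858) = −12.6211.
Balance: K_A − x×(3.25 − 2.89) = K_B, so x = (K_A − K_B)/(3.25 − 2.89) = 7.2961/0.36 = 20.3 km.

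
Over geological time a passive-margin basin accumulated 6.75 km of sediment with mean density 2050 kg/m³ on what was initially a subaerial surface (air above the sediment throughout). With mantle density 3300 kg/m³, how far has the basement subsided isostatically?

4.19 km

Subaerial load: s = t ρ_sed / ρ_m = 6.75 km × 2050/3300 = 4.19 km.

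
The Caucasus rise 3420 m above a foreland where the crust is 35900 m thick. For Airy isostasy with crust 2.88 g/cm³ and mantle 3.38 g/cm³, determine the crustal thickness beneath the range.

Root depth r = h ρ_c / (ρ_m − ρ_c) = 3420 m × 2.88 / 0.5 = 19700 m.
Total thickness = T + h + r = 35900 m + 3420 m + 19700 m = 59000 m.

59000 m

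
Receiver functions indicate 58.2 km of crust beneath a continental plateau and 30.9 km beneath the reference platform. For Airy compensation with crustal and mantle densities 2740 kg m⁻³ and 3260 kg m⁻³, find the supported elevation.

4.35 km

Excess crust Δ = 58.2 km − 30.9 km = 27.3 km, split between elevation h and root r with h + r = Δ.
Airy balance ρ_c h = (ρ_m − ρ_c) r gives r = h ρ_c/(ρ_m − ρ_c), so h (1 + ρ_c/(ρ_m − ρ_c)) = Δ, i.e. h = Δ (ρ_m − ρ_c)/ρ_m.
h = 27.3 km × 520/3260 = 4.35 km.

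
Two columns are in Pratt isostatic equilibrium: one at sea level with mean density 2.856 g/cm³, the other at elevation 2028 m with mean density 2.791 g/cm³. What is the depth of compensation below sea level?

ρ_ref D = ρ (D + h) → D (ρ_ref − ρ) = ρ h.
D = ρ h/(ρ_ref − ρ) = 2.791 × 2028 m/(2.856 − 2.791) = 87100 m.

87100 m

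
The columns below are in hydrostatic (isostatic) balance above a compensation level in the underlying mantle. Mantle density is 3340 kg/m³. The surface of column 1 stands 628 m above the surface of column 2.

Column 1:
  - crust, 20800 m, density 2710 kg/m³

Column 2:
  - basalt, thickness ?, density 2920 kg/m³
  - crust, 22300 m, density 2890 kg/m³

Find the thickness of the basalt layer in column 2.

Take the compensation level at the base of the deeper column (depth z_c below the surface of column 1) and equate Σ ρ_i t_i down to z_c; mantle fills any gap and the z_c terms cancel.
Column 1: 20800×2710 + (z_c − 20800)×3340
Column 2: 628×0 + x×2920 + 22300×2890 + (z_c − 628 − 22300 − x)×3340
The z_c×3340 term appears on both sides and cancels. Collect the known terms of each column as K = Σ(ρt)_known − 3340 × (depth of known layers): K_1 = 56368000 − 3340×20800 = −13104000; K_2 = 64447000 − 3340×(628 + 22300) = −12132520.
Balance: K_1 = K_2 − x×(3340 − 2920), so x = (K_2 − K_1)/(3340 − 2920) = 971480/420 = 2310 m.

2310 m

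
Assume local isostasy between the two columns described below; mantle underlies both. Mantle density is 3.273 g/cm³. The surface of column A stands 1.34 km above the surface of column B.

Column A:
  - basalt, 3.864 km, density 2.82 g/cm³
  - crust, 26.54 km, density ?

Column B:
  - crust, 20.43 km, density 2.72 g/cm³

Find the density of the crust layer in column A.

2.75 g/cm³

Take the compensation level at the base of the deeper column (depth z_c below the surface of column A) and equate Σ ρ_i t_i down to z_c; mantle fills any gap and the z_c terms cancel.
Column A: 3.864×2.82 + 26.54×ρ + (z_c − 30.404)×3.273
Column B: 1.34×0 + 20.43×2.72 + (z_c − 1.34 − 20.43)×3.273
The z_c×3.273 term appears on both sides and cancels. Collect the known terms of each column as K = Σ(ρt)_known − 3.273 × (depth of known layers): K_A = 10.89648 − 3.273×30.404 = −88.615812; K_B = 55.5696 − 3.273×(1.34 + 20.43) = −15.68361.
Balance: K_A + 26.54×ρ = K_B, so ρ = (K_B − K_A)/26.54 = 72.9322/26.54 = 2.75 g/cm³.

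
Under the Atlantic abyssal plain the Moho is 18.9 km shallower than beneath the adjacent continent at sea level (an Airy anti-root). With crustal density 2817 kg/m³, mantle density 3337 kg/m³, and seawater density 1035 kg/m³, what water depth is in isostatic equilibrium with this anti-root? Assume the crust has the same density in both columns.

5.52 km

Replacing a thickness d of crust by seawater at the top must be balanced by replacing crust with mantle at the base: d (ρ_c − ρ_w) = a (ρ_m − ρ_c).
d = a (ρ_m − ρ_c)/(ρ_c − ρ_w) = 18.9 km × 520/1782 = 5.52 km.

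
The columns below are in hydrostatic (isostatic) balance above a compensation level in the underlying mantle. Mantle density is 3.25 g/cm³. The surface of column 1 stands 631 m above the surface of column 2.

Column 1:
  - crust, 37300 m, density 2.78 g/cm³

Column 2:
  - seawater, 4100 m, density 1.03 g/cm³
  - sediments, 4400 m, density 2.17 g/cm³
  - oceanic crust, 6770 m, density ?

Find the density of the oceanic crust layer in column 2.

3.01 g/cm³

Take the compensation level at the base of the deeper column (depth z_c below the surface of column 1) and equate Σ ρ_i t_i down to z_c; mantle fills any gap and the z_c terms cancel.
Column 1: 37300×2.78 + (z_c − 37300)×3.25
Column 2: 631×0 + 4100×1.03 + 4400×2.17 + 6770×ρ + (z_c − 631 − 15270)×3.25
The z_c×3.25 term appears on both sides and cancels. Collect the known terms of each column as K = Σ(ρt)_known − 3.25 × (depth of known layers): K_1 = 103694 − 3.25×37300 = −17531; K_2 = 13771 − 3.25×(631 + 15270) = −37907.25.
Balance: K_1 = K_2 + 6770×ρ, so ρ = (K_1 − K_2)/6770 = 20376.2/6770 = 3.01 g/cm³.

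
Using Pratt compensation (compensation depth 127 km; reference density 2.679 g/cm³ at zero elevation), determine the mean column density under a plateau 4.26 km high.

2.59 g/cm³

Pratt balance: ρ_ref D = ρ (D + h).
ρ = ρ_ref D/(D + h) = 2.679 × 127 km/(127 km + 4.26 km) = 2.59 g/cm³.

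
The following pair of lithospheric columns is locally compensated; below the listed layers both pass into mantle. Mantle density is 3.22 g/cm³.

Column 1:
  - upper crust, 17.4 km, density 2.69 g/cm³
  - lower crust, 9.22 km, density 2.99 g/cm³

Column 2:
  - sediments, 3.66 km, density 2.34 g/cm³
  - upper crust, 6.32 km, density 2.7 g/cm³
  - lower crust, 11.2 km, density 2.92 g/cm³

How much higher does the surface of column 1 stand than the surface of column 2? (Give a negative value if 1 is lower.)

For any compensation level in the mantle, the mantle terms cancel and isostasy reduces to e = (Σt_1 − Σt_2) − (Σ(ρt)_1 − Σ(ρt)_2) / ρ_m.
Σt_1 = 26.62 km; Σt_2 = 21.18 km; Σ(ρt)_1 = 74.3738; Σ(ρt)_2 = 58.3324 (in km·g/cm³).
e = (26.62 − 21.18) − (74.3738 − 58.3324) / 3.22 = 0.458 km.

0.458 km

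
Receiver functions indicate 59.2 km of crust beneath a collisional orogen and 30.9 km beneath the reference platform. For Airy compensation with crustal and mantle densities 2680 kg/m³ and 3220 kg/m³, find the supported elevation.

Excess crust Δ = 59.2 km − 30.9 km = 28.3 km, split between elevation h and root r with h + r = Δ.
Airy balance ρ_c h = (ρ_m − ρ_c) r gives r = h ρ_c/(ρ_m − ρ_c), so h (1 + ρ_c/(ρ_m − ρ_c)) = Δ, i.e. h = Δ (ρ_m − ρ_c)/ρ_m.
h = 28.3 km × 540/3220 = 4.75 km.

4.75 km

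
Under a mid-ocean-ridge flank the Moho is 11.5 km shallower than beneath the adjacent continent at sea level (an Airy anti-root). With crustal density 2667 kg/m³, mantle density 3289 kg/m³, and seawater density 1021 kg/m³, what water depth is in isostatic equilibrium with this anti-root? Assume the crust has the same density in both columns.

Replacing a thickness d of crust by seawater at the top must be balanced by replacing crust with mantle at the base: d (ρ_c − ρ_w) = a (ρ_m − ρ_c).
d = a (ρ_m − ρ_c)/(ρ_c − ρ_w) = 11.5 km × 622/1646 = 4.35 km.

4.35 km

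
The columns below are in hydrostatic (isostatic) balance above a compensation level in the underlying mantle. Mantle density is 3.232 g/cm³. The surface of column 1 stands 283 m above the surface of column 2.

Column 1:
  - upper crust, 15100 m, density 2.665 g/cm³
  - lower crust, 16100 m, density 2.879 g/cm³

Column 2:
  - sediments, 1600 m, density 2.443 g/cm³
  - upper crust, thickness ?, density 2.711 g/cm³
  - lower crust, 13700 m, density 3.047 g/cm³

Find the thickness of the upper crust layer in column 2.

18300 m

Take the compensation level at the base of the deeper column (depth z_c below the surface of column 1) and equate Σ ρ_i t_i down to z_c; mantle fills any gap and the z_c terms cancel.
Column 1: 15100×2.665 + 16100×2.879 + (z_c − 31200)×3.232
Column 2: 283×0 + 1600×2.443 + x×2.711 + 13700×3.047 + (z_c − 283 − 15300 − x)×3.232
The z_c×3.232 term appears on both sides and cancels. Collect the known terms of each column as K = Σ(ρt)_known − 3.232 × (depth of known layers): K_1 = 86593.4 − 3.232×31200 = −14245; K_2 = 45652.7 − 3.232×(283 + 15300) = −4711.556.
Balance: K_1 = K_2 − x×(3.232 − 2.711), so x = (K_2 − K_1)/(3.232 − 2.711) = 9533.44/0.521 = 18300 m.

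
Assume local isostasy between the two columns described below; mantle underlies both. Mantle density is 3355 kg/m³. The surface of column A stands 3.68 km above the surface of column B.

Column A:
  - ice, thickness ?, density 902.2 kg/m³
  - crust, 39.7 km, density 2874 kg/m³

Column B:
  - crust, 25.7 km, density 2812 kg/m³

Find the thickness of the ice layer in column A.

2.94 km

Take the compensation level at the base of the deeper column (depth z_c below the surface of column A) and equate Σ ρ_i t_i down to z_c; mantle fills any gap and the z_c terms cancel.
Column A: x×902.2 + 39.7×2874 + (z_c − 39.7 − x)×3355
Column B: 3.68×0 + 25.7×2812 + (z_c − 3.68 − 25.7)×3355
The z_c×3355 term appears on both sides and cancels. Collect the known terms of each column as K = Σ(ρt)_known − 3355 × (depth of known layers): K_A = 114097.8 − 3355×39.7 = −19095.7; K_B = 72268.4 − 3355×(3.68 + 25.7) = −26301.5.
Balance: K_A − x×(3355 − 902.2) = K_B, so x = (K_A − K_B)/(3355 − 902.2) = 7205.8/2452.8 = 2.94 km.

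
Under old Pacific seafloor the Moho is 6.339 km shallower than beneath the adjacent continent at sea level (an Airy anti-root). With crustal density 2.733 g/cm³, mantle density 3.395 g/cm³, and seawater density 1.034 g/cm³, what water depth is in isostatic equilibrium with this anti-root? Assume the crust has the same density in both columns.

Replacing a thickness d of crust by seawater at the top must be balanced by replacing crust with mantle at the base: d (ρ_c − ρ_w) = a (ρ_m − ρ_c).
d = a (ρ_m − ρ_c)/(ρ_c − ρ_w) = 6.339 km × 0.662/1.699 = 2.47 km.

2.47 km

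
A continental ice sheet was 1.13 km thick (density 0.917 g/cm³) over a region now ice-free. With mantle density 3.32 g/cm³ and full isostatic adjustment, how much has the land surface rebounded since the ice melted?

0.312 km

Removing the load lets mantle flow back in; uplift u satisfies ρ_ice t = ρ_m u.
u = t ρ_ice/ρ_m = 1.13 km × 0.917/3.32 = 0.312 km.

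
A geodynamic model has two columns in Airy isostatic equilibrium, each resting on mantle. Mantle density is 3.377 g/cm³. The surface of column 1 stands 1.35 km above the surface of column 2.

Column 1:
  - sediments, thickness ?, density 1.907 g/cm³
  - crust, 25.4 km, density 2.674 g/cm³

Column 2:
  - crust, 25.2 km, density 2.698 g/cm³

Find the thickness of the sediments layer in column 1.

Take the compensation level at the base of the deeper column (depth z_c below the surface of column 1) and equate Σ ρ_i t_i down to z_c; mantle fills any gap and the z_c terms cancel.
Column 1: x×1.907 + 25.4×2.674 + (z_c − 25.4 − x)×3.377
Column 2: 1.35×0 + 25.2×2.698 + (z_c − 1.35 − 25.2)×3.377
The z_c×3.377 term appears on both sides and cancels. Collect the known terms of each column as K = Σ(ρt)_known − 3.377 × (depth of known layers): K_1 = 67.9196 − 3.377×25.4 = −17.8562; K_2 = 67.9896 − 3.377×(1.35 + 25.2) = −21.66975.
Balance: K_1 − x×(3.377 − 1.907) = K_2, so x = (K_1 − K_2)/(3.377 − 1.907) = 3.81355/1.47 = 2.59 km.

2.59 km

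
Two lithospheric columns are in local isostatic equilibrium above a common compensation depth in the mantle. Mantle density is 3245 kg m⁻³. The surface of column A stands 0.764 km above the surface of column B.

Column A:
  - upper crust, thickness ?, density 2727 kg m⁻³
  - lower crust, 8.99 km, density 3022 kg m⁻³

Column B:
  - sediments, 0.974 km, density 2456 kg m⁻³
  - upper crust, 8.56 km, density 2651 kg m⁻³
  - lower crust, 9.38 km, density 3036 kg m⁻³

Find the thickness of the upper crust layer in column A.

16 km

Take the compensation level at the base of the deeper column (depth z_c below the surface of column A) and equate Σ ρ_i t_i down to z_c; mantle fills any gap and the z_c terms cancel.
Column A: x×2727 + 8.99×3022 + (z_c − 8.99 − x)×3245
Column B: 0.764×0 + 0.974×2456 + 8.56×2651 + 9.38×3036 + (z_c − 0.764 − 18.914)×3245
The z_c×3245 term appears on both sides and cancels. Collect the known terms of each column as K = Σ(ρt)_known − 3245 × (depth of known layers): K_A = 27167.78 − 3245×8.99 = −2004.77; K_B = 53562.384 − 3245×(0.764 + 18.914) = −10292.726.
Balance: K_A − x×(3245 − 2727) = K_B, so x = (K_A − K_B)/(3245 − 2727) = 8287.96/518 = 16 km.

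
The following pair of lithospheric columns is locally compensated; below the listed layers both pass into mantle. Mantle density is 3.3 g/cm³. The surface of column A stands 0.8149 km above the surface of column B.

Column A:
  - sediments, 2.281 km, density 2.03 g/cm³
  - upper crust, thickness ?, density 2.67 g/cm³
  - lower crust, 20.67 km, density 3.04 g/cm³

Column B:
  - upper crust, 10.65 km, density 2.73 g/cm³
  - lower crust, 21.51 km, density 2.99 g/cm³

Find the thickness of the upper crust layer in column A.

Take the compensation level at the base of the deeper column (depth z_c below the surface of column A) and equate Σ ρ_i t_i down to z_c; mantle fills any gap and the z_c terms cancel.
Column A: 2.281×2.03 + x×2.67 + 20.67×3.04 + (z_c − 22.951 − x)×3.3
Column B: 0.8149×0 + 10.65×2.73 + 21.51×2.99 + (z_c − 0.8149 − 32.16)×3.3
The z_c×3.3 term appears on both sides and cancels. Collect the known terms of each column as K = Σ(ρt)_known − 3.3 × (depth of known layers): K_A = 67.46723 − 3.3×22.951 = −8.27107; K_B = 93.3894 − 3.3×(0.8149 + 32.16) = −15.42777.
Balance: K_A − x×(3.3 − 2.67) = K_B, so x = (K_A − K_B)/(3.3 − 2.67) = 7.1567/0.63 = 11.4 km.

11.4 km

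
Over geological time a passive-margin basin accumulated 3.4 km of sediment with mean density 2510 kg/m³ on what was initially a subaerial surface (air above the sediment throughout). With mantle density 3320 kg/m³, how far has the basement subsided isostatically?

Subaerial load: s = t ρ_sed / ρ_m = 3.4 km × 2510/3320 = 2.57 km.

2.57 km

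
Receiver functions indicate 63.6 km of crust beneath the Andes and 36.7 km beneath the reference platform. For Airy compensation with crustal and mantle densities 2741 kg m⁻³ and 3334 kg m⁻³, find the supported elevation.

Excess crust Δ = 63.6 km − 36.7 km = 26.9 km, split between elevation h and root r with h + r = Δ.
Airy balance ρ_c h = (ρ_m − ρ_c) r gives r = h ρ_c/(ρ_m − ρ_c), so h (1 + ρ_c/(ρ_m − ρ_c)) = Δ, i.e. h = Δ (ρ_m − ρ_c)/ρ_m.
h = 26.9 km × 593/3334 = 4.78 km.

4.78 km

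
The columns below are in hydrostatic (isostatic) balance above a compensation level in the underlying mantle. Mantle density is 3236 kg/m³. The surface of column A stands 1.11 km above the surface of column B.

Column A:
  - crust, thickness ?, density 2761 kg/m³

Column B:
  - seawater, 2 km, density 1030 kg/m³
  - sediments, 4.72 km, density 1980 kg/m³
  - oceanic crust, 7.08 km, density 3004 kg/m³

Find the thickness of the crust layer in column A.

Take the compensation level at the base of the deeper column (depth z_c below the surface of column A) and equate Σ ρ_i t_i down to z_c; mantle fills any gap and the z_c terms cancel.
Column A: x×2761 + (z_c − 0 − x)×3236
Column B: 1.11×0 + 2×1030 + 4.72×1980 + 7.08×3004 + (z_c − 1.11 − 13.8)×3236
The z_c×3236 term appears on both sides and cancels. Collect the known terms of each column as K = Σ(ρt)_known − 3236 × (depth of known layers): K_A = 0 − 3236×0 = 0; K_B = 32673.92 − 3236×(1.11 + 13.8) = −15574.84.
Balance: K_A − x×(3236 − 2761) = K_B, so x = (K_A − K_B)/(3236 − 2761) = 15574.8/475 = 32.8 km.

32.8 km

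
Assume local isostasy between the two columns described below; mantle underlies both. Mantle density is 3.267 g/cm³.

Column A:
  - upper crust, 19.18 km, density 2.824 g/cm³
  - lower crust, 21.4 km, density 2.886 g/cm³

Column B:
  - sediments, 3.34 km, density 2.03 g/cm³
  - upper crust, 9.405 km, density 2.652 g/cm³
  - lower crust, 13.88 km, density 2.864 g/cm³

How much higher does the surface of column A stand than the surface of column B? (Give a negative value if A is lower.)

0.349 km

For any compensation level in the mantle, the mantle terms cancel and isostasy reduces to e = (Σt_A − Σt_B) − (Σ(ρt)_A − Σ(ρt)_B) / ρ_m.
Σt_A = 40.58 km; Σt_B = 26.625 km; Σ(ρt)_A = 115.92472; Σ(ρt)_B = 71.47458 (in km·g/cm³).
e = (40.58 − 26.625) − (115.92472 − 71.47458) / 3.267 = 0.349 km.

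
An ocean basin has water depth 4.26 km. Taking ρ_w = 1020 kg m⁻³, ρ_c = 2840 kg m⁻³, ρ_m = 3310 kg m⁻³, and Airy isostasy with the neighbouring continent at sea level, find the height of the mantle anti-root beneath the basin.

16.5 km

Isostatic balance requires: replacing crust with seawater at the top is compensated by replacing crust with mantle at the base: d (ρ_c − ρ_w) = a (ρ_m − ρ_c).
a = d (ρ_c − ρ_w)/(ρ_m − ρ_c) = 4.26 km × 1820/470 = 16.5 km.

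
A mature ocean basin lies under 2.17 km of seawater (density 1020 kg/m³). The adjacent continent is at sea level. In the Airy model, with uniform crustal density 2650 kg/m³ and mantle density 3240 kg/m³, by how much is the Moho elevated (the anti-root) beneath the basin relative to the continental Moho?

6 km

Balancing pressure at the compensation depth: replacing crust with seawater at the top is compensated by replacing crust with mantle at the base: d (ρ_c − ρ_w) = a (ρ_m − ρ_c).
a = d (ρ_c − ρ_w)/(ρ_m − ρ_c) = 2.17 km × 1630/590 = 6 km.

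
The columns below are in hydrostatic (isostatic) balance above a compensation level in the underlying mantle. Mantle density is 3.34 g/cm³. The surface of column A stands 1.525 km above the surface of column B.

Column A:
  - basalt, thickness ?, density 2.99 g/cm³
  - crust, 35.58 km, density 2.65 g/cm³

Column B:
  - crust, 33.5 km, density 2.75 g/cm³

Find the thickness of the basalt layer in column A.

0.881 km

Take the compensation level at the base of the deeper column (depth z_c below the surface of column A) and equate Σ ρ_i t_i down to z_c; mantle fills any gap and the z_c terms cancel.
Column A: x×2.99 + 35.58×2.65 + (z_c − 35.58 − x)×3.34
Column B: 1.525×0 + 33.5×2.75 + (z_c − 1.525 − 33.5)×3.34
The z_c×3.34 term appears on both sides and cancels. Collect the known terms of each column as K = Σ(ρt)_known − 3.34 × (depth of known layers): K_A = 94.287 − 3.34×35.58 = −24.5502; K_B = 92.125 − 3.34×(1.525 + 33.5) = −24.8585.
Balance: K_A − x×(3.34 − 2.99) = K_B, so x = (K_A − K_B)/(3.34 − 2.99) = 0.3083/0.35 = 0.881 km.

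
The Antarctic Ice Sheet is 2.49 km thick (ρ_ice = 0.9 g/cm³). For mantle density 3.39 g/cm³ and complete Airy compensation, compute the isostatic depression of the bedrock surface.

0.661 km

For local isostatic compensation: the ice load ρ_ice t is balanced by mantle displaced below, ρ_m s.
s = t ρ_ice / ρ_m = 2.49 km × 0.9/3.39 = 0.661 km.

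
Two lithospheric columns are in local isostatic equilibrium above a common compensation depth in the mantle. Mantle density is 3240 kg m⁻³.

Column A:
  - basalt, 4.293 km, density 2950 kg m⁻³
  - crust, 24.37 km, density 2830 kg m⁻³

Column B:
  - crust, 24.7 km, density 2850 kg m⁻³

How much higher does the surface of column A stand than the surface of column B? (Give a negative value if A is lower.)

For any compensation level in the mantle, the mantle terms cancel and isostasy reduces to e = (Σt_A − Σt_B) − (Σ(ρt)_A − Σ(ρt)_B) / ρ_m.
Σt_A = 28.663 km; Σt_B = 24.7 km; Σ(ρt)_A = 81631.45; Σ(ρt)_B = 70395 (in km·kg m⁻³).
e = (28.663 − 24.7) − (81631.45 − 70395) / 3240 = 0.495 km.

0.495 km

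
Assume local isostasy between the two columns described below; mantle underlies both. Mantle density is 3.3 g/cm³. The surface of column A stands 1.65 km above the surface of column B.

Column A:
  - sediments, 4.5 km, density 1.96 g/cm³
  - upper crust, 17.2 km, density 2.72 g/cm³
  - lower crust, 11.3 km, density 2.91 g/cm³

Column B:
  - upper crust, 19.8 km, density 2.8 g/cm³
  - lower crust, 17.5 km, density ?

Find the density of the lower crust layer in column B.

Take the compensation level at the base of the deeper column (depth z_c below the surface of column A) and equate Σ ρ_i t_i down to z_c; mantle fills any gap and the z_c terms cancel.
Column A: 4.5×1.96 + 17.2×2.72 + 11.3×2.91 + (z_c − 33)×3.3
Column B: 1.65×0 + 19.8×2.8 + 17.5×ρ + (z_c − 1.65 − 37.3)×3.3
The z_c×3.3 term appears on both sides and cancels. Collect the known terms of each column as K = Σ(ρt)_known − 3.3 × (depth of known layers): K_A = 88.487 − 3.3×33 = −20.413; K_B = 55.44 − 3.3×(1.65 + 37.3) = −73.095.
Balance: K_A = K_B + 17.5×ρ, so ρ = (K_A − K_B)/17.5 = 52.682/17.5 = 3.01 g/cm³.

3.01 g/cm³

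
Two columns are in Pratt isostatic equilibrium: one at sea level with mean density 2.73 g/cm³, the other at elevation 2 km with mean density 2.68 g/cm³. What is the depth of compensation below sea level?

107 km

ρ_ref D = ρ (D + h) → D (ρ_ref − ρ) = ρ h.
D = ρ h/(ρ_ref − ρ) = 2.68 × 2 km/(2.73 − 2.68) = 107 km.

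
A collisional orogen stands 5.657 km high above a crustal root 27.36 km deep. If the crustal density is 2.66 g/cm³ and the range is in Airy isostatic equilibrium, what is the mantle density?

3.21 g/cm³

Airy balance: ρ_c h = (ρ_m − ρ_c) r → ρ_m = ρ_c (1 + h/r).
ρ_m = 2.66 × (1 + 5.657 km/27.36 km) = 3.21 g/cm³.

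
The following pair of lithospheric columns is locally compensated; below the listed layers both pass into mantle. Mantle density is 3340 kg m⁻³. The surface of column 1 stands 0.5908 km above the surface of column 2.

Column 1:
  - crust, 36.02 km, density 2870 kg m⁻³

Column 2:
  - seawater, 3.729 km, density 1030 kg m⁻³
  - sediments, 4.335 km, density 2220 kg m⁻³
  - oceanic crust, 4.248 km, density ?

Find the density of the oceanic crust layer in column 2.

2990 kg m⁻³

Take the compensation level at the base of the deeper column (depth z_c below the surface of column 1) and equate Σ ρ_i t_i down to z_c; mantle fills any gap and the z_c terms cancel.
Column 1: 36.02×2870 + (z_c − 36.02)×3340
Column 2: 0.5908×0 + 3.729×1030 + 4.335×2220 + 4.248×ρ + (z_c − 0.5908 − 12.312)×3340
The z_c×3340 term appears on both sides and cancels. Collect the known terms of each column as K = Σ(ρt)_known − 3340 × (depth of known layers): K_1 = 103377.4 − 3340×36.02 = −16929.4; K_2 = 13464.57 − 3340×(0.5908 + 12.312) = −29630.782.
Balance: K_1 = K_2 + 4.248×ρ, so ρ = (K_1 − K_2)/4.248 = 12701.4/4.248 = 2990 kg m⁻³.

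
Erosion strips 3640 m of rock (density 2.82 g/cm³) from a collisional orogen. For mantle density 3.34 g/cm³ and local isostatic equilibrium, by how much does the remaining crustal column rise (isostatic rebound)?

3070 m

Unloading: uplift u = e ρ_c/ρ_m = 3640 m × 2.82/3.34 = 3070 m.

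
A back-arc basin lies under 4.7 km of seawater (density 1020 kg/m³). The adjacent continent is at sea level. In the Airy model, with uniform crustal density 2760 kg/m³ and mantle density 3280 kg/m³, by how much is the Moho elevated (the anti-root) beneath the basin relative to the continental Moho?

15.7 km

For local isostatic compensation: replacing crust with seawater at the top is compensated by replacing crust with mantle at the base: d (ρ_c − ρ_w) = a (ρ_m − ρ_c).
a = d (ρ_c − ρ_w)/(ρ_m − ρ_c) = 4.7 km × 1740/520 = 15.7 km.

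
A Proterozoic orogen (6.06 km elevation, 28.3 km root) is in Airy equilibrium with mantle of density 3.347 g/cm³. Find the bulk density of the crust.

ρ_c h = (ρ_m − ρ_c) r → ρ_c (h + r) = ρ_m r → ρ_c = ρ_m r / (h + r).
ρ_c = 3.347 × 28.3 km / (6.06 km + 28.3 km) = 2.76 g/cm³.

2.76 g/cm³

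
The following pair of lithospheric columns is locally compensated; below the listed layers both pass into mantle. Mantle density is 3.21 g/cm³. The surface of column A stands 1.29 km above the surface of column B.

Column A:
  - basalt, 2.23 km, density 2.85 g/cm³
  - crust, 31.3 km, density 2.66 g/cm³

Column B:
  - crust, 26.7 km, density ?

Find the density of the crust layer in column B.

2.69 g/cm³

Take the compensation level at the base of the deeper column (depth z_c below the surface of column A) and equate Σ ρ_i t_i down to z_c; mantle fills any gap and the z_c terms cancel.
Column A: 2.23×2.85 + 31.3×2.66 + (z_c − 33.53)×3.21
Column B: 1.29×0 + 26.7×ρ + (z_c − 1.29 − 26.7)×3.21
The z_c×3.21 term appears on both sides and cancels. Collect the known terms of each column as K = Σ(ρt)_known − 3.21 × (depth of known layers): K_A = 89.6135 − 3.21×33.53 = −18.0178; K_B = 0 − 3.21×(1.29 + 26.7) = −89.8479.
Balance: K_A = K_B + 26.7×ρ, so ρ = (K_A − K_B)/26.7 = 71.8301/26.7 = 2.69 g/cm³.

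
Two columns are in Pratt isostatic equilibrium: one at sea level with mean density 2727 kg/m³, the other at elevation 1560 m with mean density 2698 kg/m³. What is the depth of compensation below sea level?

145000 m

ρ_ref D = ρ (D + h) → D (ρ_ref − ρ) = ρ h.
D = ρ h/(ρ_ref − ρ) = 2698 × 1560 m/(2727 − 2698) = 145000 m.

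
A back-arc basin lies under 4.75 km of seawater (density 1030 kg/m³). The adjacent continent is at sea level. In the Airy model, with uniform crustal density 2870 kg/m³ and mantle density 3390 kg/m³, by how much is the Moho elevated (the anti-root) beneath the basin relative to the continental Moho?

16.8 km

In Airy isostatic equilibrium: replacing crust with seawater at the top is compensated by replacing crust with mantle at the base: d (ρ_c − ρ_w) = a (ρ_m − ρ_c).
a = d (ρ_c − ρ_w)/(ρ_m − ρ_c) = 4.75 km × 1840/520 = 16.8 km.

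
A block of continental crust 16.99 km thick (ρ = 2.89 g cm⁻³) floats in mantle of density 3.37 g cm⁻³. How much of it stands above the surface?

2.42 km

Floating equilibrium: submerged depth d = t ρ_obj/ρ_fluid = 16.99 km × 2.89/3.37 = 14.57 km.
Freeboard = t − d = 16.99 km − 14.57 km = 2.42 km.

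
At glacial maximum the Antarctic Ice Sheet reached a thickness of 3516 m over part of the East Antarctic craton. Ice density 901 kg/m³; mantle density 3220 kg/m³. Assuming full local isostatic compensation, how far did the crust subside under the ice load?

984 m

Isostatic balance requires: the ice load ρ_ice t is balanced by mantle displaced below, ρ_m s.
s = t ρ_ice / ρ_m = 3516 m × 901/3220 = 984 m.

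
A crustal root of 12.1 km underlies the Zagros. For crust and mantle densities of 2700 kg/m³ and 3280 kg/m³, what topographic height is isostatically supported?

For local isostatic compensation: ρ_c h = (ρ_m − ρ_c) r.
h = r (ρ_m − ρ_c) / ρ_c = 12.1 km × (3280 − 2700) / 2700 = 2.6 km.

2.6 km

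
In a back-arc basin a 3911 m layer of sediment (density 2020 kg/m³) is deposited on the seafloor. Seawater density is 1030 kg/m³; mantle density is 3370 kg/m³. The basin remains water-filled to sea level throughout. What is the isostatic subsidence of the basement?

1650 m

Submarine loading: the sediment displaces seawater, and the subsidence is in turn flooded, so s (ρ_m − ρ_w) = t (ρ_sed − ρ_w).
s = 3911 m × (2020 − 1030) / (3370 − 1030) = 1650 m.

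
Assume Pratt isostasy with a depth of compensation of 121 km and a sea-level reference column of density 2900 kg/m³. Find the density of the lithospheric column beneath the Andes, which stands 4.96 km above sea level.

Pratt balance: ρ_ref D = ρ (D + h).
ρ = ρ_ref D/(D + h) = 2900 × 121 km/(121 km + 4.96 km) = 2790 kg/m³.

2790 kg/m³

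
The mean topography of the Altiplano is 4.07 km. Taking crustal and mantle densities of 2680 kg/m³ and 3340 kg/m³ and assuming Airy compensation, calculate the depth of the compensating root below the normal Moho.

16.5 km

By Archimedes' principle applied to the lithosphere: the weight of the topography is balanced by the buoyancy of the root, ρ_c h = (ρ_m − ρ_c) r.
r = h · ρ_c / (ρ_m − ρ_c) = 4.07 km × 2680 / (3340 − 2680) = 16.5 km.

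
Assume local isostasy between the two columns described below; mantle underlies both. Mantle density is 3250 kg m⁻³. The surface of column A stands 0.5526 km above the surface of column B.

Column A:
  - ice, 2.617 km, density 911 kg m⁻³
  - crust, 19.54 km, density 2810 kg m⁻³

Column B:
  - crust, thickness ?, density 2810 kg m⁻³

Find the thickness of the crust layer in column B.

Take the compensation level at the base of the deeper column (depth z_c below the surface of column A) and equate Σ ρ_i t_i down to z_c; mantle fills any gap and the z_c terms cancel.
Column A: 2.617×911 + 19.54×2810 + (z_c − 22.157)×3250
Column B: 0.5526×0 + x×2810 + (z_c − 0.5526 − 0 − x)×3250
The z_c×3250 term appears on both sides and cancels. Collect the known terms of each column as K = Σ(ρt)_known − 3250 × (depth of known layers): K_A = 57291.487 − 3250×22.157 = −14718.763; K_B = 0 − 3250×(0.5526 + 0) = −1795.95.
Balance: K_A = K_B − x×(3250 − 2810), so x = (K_B − K_A)/(3250 − 2810) = 12922.8/440 = 29.4 km.

29.4 km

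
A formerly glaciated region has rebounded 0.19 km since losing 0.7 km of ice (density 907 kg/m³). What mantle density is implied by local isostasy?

3340 kg/m³

ρ_m = ρ_ice t / u = 907 × 0.7 km/0.19 km = 3340 kg/m³.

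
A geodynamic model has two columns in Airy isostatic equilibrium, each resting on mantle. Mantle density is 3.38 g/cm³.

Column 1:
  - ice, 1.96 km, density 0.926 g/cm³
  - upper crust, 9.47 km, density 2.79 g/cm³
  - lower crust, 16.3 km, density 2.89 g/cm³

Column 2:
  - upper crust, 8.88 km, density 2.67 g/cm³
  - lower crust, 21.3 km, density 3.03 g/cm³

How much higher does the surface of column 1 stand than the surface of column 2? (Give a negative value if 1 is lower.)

1.37 km

For any compensation level in the mantle, the mantle terms cancel and isostasy reduces to e = (Σt_1 − Σt_2) − (Σ(ρt)_1 − Σ(ρt)_2) / ρ_m.
Σt_1 = 27.73 km; Σt_2 = 30.18 km; Σ(ρt)_1 = 75.34326; Σ(ρt)_2 = 88.2486 (in km·g/cm³).
e = (27.73 − 30.18) − (75.34326 − 88.2486) / 3.38 = 1.37 km.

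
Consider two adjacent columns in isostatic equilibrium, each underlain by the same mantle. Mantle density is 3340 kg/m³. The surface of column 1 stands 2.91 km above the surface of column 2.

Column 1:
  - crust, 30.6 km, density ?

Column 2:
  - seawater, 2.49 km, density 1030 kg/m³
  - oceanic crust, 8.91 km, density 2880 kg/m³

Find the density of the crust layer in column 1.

Take the compensation level at the base of the deeper column (depth z_c below the surface of column 1) and equate Σ ρ_i t_i down to z_c; mantle fills any gap and the z_c terms cancel.
Column 1: 30.6×ρ + (z_c − 30.6)×3340
Column 2: 2.91×0 + 2.49×1030 + 8.91×2880 + (z_c − 2.91 − 11.4)×3340
The z_c×3340 term appears on both sides and cancels. Collect the known terms of each column as K = Σ(ρt)_known − 3340 × (depth of known layers): K_1 = 0 − 3340×30.6 = −102204; K_2 = 28225.5 − 3340×(2.91 + 11.4) = −19569.9.
Balance: K_1 + 30.6×ρ = K_2, so ρ = (K_2 − K_1)/30.6 = 82634.1/30.6 = 2700 kg/m³.

2700 kg/m³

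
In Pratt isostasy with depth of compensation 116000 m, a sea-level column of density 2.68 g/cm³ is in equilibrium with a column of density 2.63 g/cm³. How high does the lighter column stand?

ρ_ref D = ρ (D + h) → h = D (ρ_ref − ρ)/ρ.
h = 116000 m × (2.68 − 2.63)/2.63 = 2210 m.

2210 m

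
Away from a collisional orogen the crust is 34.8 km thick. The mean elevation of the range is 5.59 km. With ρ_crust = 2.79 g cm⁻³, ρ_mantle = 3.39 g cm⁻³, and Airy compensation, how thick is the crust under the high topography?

Root depth r = h ρ_c / (ρ_m − ρ_c) = 5.59 km × 2.79 / 0.6 = 25.99 km.
Total thickness = T + h + r = 34.8 km + 5.59 km + 25.99 km = 66.4 km.

66.4 km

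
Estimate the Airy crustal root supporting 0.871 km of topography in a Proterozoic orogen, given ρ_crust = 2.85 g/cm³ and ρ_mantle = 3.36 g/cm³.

4.87 km

For local isostatic compensation: the weight of the topography is balanced by the buoyancy of the root, ρ_c h = (ρ_m − ρ_c) r.
r = h · ρ_c / (ρ_m − ρ_c) = 0.871 km × 2.85 / (3.36 − 2.85) = 4.87 km.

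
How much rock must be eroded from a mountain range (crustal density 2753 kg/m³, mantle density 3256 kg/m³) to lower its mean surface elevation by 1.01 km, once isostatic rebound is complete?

Net drop Δ = e − u = e − e ρ_c/ρ_m = e (ρ_m − ρ_c)/ρ_m.
e = Δ ρ_m/(ρ_m − ρ_c) = 1.01 km × 3256/503 = 6.54 km.

6.54 km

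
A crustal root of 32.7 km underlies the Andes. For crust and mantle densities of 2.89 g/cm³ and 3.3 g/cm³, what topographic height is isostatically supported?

4.64 km

By Archimedes' principle applied to the lithosphere: ρ_c h = (ρ_m − ρ_c) r.
h = r (ρ_m − ρ_c) / ρ_c = 32.7 km × (3.3 − 2.89) / 2.89 = 4.64 km.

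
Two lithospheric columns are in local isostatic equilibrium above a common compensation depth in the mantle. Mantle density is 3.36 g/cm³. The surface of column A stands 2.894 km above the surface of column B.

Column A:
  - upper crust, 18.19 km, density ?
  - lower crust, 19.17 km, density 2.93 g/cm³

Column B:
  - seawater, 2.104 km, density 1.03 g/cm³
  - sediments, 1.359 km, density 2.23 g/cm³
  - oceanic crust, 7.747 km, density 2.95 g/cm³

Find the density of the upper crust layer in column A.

2.75 g/cm³

Take the compensation level at the base of the deeper column (depth z_c below the surface of column A) and equate Σ ρ_i t_i down to z_c; mantle fills any gap and the z_c terms cancel.
Column A: 18.19×ρ + 19.17×2.93 + (z_c − 37.36)×3.36
Column B: 2.894×0 + 2.104×1.03 + 1.359×2.23 + 7.747×2.95 + (z_c − 2.894 − 11.21)×3.36
The z_c×3.36 term appears on both sides and cancels. Collect the known terms of each column as K = Σ(ρt)_known − 3.36 × (depth of known layers): K_A = 56.1681 − 3.36×37.36 = −69.3615; K_B = 28.05134 − 3.36×(2.894 + 11.21) = −19.3381.
Balance: K_A + 18.19×ρ = K_B, so ρ = (K_B − K_A)/18.19 = 50.0234/18.19 = 2.75 g/cm³.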